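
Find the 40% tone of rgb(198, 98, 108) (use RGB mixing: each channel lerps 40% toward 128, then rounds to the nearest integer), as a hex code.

A 40% tone moves each channel 40% toward 128:
  R: 198 − 28 = 170 → 170
  G: 98 + 12 = 110 → 110
  B: 108 + 0.4×(128−108) = 108 + 8 = 116 → 116
rgb(170, 110, 116) = #AA6E74.

#AA6E74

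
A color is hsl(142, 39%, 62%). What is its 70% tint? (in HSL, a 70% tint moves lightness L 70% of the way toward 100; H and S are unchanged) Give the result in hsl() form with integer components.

L moves 70% from 62 toward 100: 62 + 26.6 = 88.6 → 89.
H and S are unchanged.

hsl(142, 39%, 89%)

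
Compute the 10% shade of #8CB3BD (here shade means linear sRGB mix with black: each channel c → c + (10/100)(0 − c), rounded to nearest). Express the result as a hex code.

#7EA1AA

#8CB3BD is rgb(140, 179, 189).
Lerp each channel 10% toward 0:
  R: 140 + 0.1×(0−140) = 140 − 14 = 126 → 126
  G: 179 + 0.1×(0−179) = 179 − 17.9 = 161.1 → 161
  B: 189 − 18.9 = 170.1 → 170
rgb(126, 161, 170) = #7EA1AA.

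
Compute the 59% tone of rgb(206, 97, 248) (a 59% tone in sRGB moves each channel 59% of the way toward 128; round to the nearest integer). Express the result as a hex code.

Per channel, c → c + 0.59(128 − c):
  R: 206 − 46.02 = 159.98 → 160
  G: 97 + 0.59×(128−97) = 97 + 18.29 = 115.29 → 115
  B: 248 + 0.59×(128−248) = 248 − 70.8 = 177.2 → 177
rgb(160, 115, 177) = #A073B1.

#A073B1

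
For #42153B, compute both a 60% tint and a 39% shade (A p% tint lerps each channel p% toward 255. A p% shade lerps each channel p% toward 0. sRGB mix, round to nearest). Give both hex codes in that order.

#B3A1B1, #280D24

#42153B is rgb(66, 21, 59).
60% tint:
  R: 66 + 0.6×(255−66) = 66 + 113.4 = 179.4 → 179
  G: 21 + 140.4 = 161.4 → 161
  B: 59 + 117.6 = 176.6 → 177
  → #B3A1B1
39% shade:
  R: 66 − 25.74 = 40.26 → 40
  G: 21 + 0.39×(0−21) = 21 − 8.19 = 12.81 → 13
  B: 59 + 0.39×(0−59) = 59 − 23.01 = 35.99 → 36
  → #280D24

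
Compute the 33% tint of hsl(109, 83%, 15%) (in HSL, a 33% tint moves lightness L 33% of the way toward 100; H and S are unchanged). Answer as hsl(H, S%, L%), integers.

L moves 33% from 15 toward 100: 15 + 28.05 = 43.05 → 43.
H and S are unchanged.

hsl(109, 83%, 43%)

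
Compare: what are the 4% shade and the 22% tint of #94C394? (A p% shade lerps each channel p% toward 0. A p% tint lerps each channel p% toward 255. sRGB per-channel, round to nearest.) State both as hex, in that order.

#94C394 is rgb(148, 195, 148).
4% shade:
  R: 148 + 0.04×(0−148) = 148 − 5.92 = 142.08 → 142
  G: 195 + 0.04×(0−195) = 195 − 7.8 = 187.2 → 187
  B: 148 + 0.04×(0−148) = 148 − 5.92 = 142.08 → 142
  → #8EBB8E
22% tint:
  R: 148 + 0.22×(255−148) = 148 + 23.54 = 171.54 → 172
  G: 195 + 13.2 = 208.2 → 208
  B: 148 + 23.54 = 171.54 → 172
  → #ACD0AC

#8EBB8E, #ACD0AC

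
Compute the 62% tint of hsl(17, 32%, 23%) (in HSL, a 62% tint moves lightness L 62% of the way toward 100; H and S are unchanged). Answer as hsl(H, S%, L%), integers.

L moves 62% from 23 toward 100: 23 + 47.74 = 70.74 → 71.
H and S are unchanged.

hsl(17, 32%, 71%)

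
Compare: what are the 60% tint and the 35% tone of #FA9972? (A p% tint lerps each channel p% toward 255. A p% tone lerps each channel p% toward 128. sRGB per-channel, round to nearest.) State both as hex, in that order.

#FDD6C7, #CF9077

#FA9972 is rgb(250, 153, 114).
60% tint:
  R: 250 + 0.6×(255−250) = 250 + 3 = 253 → 253
  G: 153 + 0.6×(255−153) = 153 + 61.2 = 214.2 → 214
  B: 114 + 0.6×(255−114) = 114 + 84.6 = 198.6 → 199
  → #FDD6C7
35% tone:
  R: 250 − 42.7 = 207.3 → 207
  G: 153 + 0.35×(128−153) = 153 − 8.75 = 144.25 → 144
  B: 114 + 0.35×(128−114) = 114 + 4.9 = 118.9 → 119
  → #CF9077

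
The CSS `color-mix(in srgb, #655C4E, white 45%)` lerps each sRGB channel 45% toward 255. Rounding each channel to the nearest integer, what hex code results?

#655C4E is rgb(101, 92, 78).
A 45% tint moves each channel 45% toward 255:
  R: 101 + 0.45×(255−101) = 101 + 69.3 = 170.3 → 170
  G: 92 + 73.35 = 165.35 → 165
  B: 78 + 79.65 = 157.65 → 158
rgb(170, 165, 158) = #AAA59E.

#AAA59E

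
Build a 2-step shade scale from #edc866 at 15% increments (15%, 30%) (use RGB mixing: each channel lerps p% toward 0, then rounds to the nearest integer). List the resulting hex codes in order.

#edc866 is rgb(237, 200, 102).
15%: (237 − 35.55 = 201.45→201, 200 − 30 = 170→170, 102 − 15.3 = 86.7→87) → #c9aa57
30%: (237 − 71.1 = 165.9→166, 200 − 60 = 140→140, 102 − 30.6 = 71.4→71) → #a68c47

#c9aa57, #a68c47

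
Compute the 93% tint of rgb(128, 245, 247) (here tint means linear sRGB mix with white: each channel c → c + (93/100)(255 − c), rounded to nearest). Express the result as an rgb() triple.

Per channel, c → c + 0.93(255 − c):
  R: 128 + 118.11 = 246.11 → 246
  G: 245 + 0.93×(255−245) = 245 + 9.3 = 254.3 → 254
  B: 247 + 7.44 = 254.44 → 254

rgb(246, 254, 254)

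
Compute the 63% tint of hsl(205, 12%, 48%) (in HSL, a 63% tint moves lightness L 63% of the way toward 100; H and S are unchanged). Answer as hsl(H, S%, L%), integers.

hsl(205, 12%, 81%)

L moves 63% from 48 toward 100: 48 + 32.76 = 80.76 → 81.
H and S are unchanged.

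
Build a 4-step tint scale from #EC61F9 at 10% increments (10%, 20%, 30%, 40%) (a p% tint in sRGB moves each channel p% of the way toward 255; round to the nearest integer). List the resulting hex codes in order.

#EC61F9 is rgb(236, 97, 249).
10%: (236 + 1.9 = 237.9→238, 97 + 15.8 = 112.8→113, 249 + 0.6 = 249.6→250) → #EE71FA
20%: (236 + 3.8 = 239.8→240, 97 + 31.6 = 128.6→129, 249 + 1.2 = 250.2→250) → #F081FA
30%: (236 + 5.7 = 241.7→242, 97 + 47.4 = 144.4→144, 249 + 1.8 = 250.8→251) → #F290FB
40%: (236 + 7.6 = 243.6→244, 97 + 63.2 = 160.2→160, 249 + 2.4 = 251.4→251) → #F4A0FB

#EE71FA, #F081FA, #F290FB, #F4A0FB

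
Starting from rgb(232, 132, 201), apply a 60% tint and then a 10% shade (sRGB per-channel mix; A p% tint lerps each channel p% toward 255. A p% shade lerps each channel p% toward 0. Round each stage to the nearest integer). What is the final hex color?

#DDB9D2

Lerp each channel 60% toward 255:
  R: 232 + 0.6×(255−232) = 232 + 13.8 = 245.8 → 246
  G: 132 + 0.6×(255−132) = 132 + 73.8 = 205.8 → 206
  B: 201 + 0.6×(255−201) = 201 + 32.4 = 233.4 → 233
After the tint: rgb(246, 206, 233) = #F6CEE9.
Per channel, c → c + 0.1(0 − c):
  R: 246 − 24.6 = 221.4 → 221
  G: 206 + 0.1×(0−206) = 206 − 20.6 = 185.4 → 185
  B: 233 + 0.1×(0−233) = 233 − 23.3 = 209.7 → 210
rgb(221, 185, 210) = #DDB9D2.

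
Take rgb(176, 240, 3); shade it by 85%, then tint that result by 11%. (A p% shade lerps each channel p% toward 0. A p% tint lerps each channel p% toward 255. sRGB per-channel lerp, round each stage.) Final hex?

An 85% shade moves each channel 85% toward 0:
  R: 176 + 0.85×(0−176) = 176 − 149.6 = 26.4 → 26
  G: 240 + 0.85×(0−240) = 240 − 204 = 36 → 36
  B: 3 − 2.55 = 0.45 → 0
After the shade: rgb(26, 36, 0) = #1A2400.
Per channel, c → c + 0.11(255 − c):
  R: 26 + 25.19 = 51.19 → 51
  G: 36 + 0.11×(255−36) = 36 + 24.09 = 60.09 → 60
  B: 0 + 28.05 = 28.05 → 28
rgb(51, 60, 28) = #333C1C.

#333C1C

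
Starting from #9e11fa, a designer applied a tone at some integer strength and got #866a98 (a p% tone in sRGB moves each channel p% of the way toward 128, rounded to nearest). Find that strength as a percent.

#9e11fa is rgb(158, 17, 250); #866a98 is rgb(134, 106, 152).
On the B channel (widest range): 152 ≈ 250 + (p/100)(128 − 250), so p ≈ 100×(152 − 250)/(128 − 250) = -9800/-122 = 80.33.
p = 80 reproduces all three channels after rounding.

80%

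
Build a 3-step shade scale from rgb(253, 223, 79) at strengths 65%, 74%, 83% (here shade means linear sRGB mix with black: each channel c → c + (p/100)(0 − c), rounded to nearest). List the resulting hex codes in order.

65%: (253 − 164.45 = 88.55→89, 223 − 144.95 = 78.05→78, 79 − 51.35 = 27.65→28) → #594E1C
74%: (253 − 187.22 = 65.78→66, 223 − 165.02 = 57.98→58, 79 − 58.46 = 20.54→21) → #423A15
83%: (253 − 209.99 = 43.01→43, 223 − 185.09 = 37.91→38, 79 − 65.57 = 13.43→13) → #2B260D

#594E1C, #423A15, #2B260D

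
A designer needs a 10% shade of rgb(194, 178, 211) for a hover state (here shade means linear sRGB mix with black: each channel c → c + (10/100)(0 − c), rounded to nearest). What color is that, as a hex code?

Per channel, c → c + 0.1(0 − c):
  R: 194 + 0.1×(0−194) = 194 − 19.4 = 174.6 → 175
  G: 178 − 17.8 = 160.2 → 160
  B: 211 − 21.1 = 189.9 → 190
rgb(175, 160, 190) = #AFA0BE.

#AFA0BE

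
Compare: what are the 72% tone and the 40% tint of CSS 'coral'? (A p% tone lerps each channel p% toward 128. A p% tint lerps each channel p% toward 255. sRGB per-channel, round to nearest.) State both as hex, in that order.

CSS coral is rgb(255, 127, 80).
72% tone:
  R: 255 + 0.72×(128−255) = 255 − 91.44 = 163.56 → 164
  G: 127 + 0.72 = 127.72 → 128
  B: 80 + 34.56 = 114.56 → 115
  → #a48073
40% tint:
  R: 255 + 0 = 255 → 255
  G: 127 + 0.4×(255−127) = 127 + 51.2 = 178.2 → 178
  B: 80 + 0.4×(255−80) = 80 + 70 = 150 → 150
  → #ffb296

#a48073, #ffb296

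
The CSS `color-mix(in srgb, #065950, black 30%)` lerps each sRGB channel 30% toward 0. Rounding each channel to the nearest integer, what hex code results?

#043E38

#065950 is rgb(6, 89, 80).
A 30% shade moves each channel 30% toward 0:
  R: 6 + 0.3×(0−6) = 6 − 1.8 = 4.2 → 4
  G: 89 − 26.7 = 62.3 → 62
  B: 80 + 0.3×(0−80) = 80 − 24 = 56 → 56
rgb(4, 62, 56) = #043E38.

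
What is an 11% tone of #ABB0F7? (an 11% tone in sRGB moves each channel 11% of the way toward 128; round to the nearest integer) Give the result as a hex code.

#ABB0F7 is rgb(171, 176, 247).
Lerp each channel 11% toward 128:
  R: 171 + 0.11×(128−171) = 171 − 4.73 = 166.27 → 166
  G: 176 − 5.28 = 170.72 → 171
  B: 247 + 0.11×(128−247) = 247 − 13.09 = 233.91 → 234
rgb(166, 171, 234) = #A6ABEA.

#A6ABEA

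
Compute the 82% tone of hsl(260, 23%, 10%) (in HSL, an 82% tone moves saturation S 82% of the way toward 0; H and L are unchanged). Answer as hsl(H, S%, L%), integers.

S moves 82% from 23 toward 0: 23 − 18.86 = 4.14 → 4.
H and L are unchanged.

hsl(260, 4%, 10%)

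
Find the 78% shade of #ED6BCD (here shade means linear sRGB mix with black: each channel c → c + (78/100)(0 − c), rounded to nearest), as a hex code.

#34182D

#ED6BCD is rgb(237, 107, 205).
Lerp each channel 78% toward 0:
  R: 237 + 0.78×(0−237) = 237 − 184.86 = 52.14 → 52
  G: 107 − 83.46 = 23.54 → 24
  B: 205 − 159.9 = 45.1 → 45
rgb(52, 24, 45) = #34182D.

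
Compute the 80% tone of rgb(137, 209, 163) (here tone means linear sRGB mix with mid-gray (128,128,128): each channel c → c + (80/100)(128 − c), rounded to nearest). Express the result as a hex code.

An 80% tone moves each channel 80% toward 128:
  R: 137 − 7.2 = 129.8 → 130
  G: 209 − 64.8 = 144.2 → 144
  B: 163 − 28 = 135 → 135
rgb(130, 144, 135) = #829087.

#829087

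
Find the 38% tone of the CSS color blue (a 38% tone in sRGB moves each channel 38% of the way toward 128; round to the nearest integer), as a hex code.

#3131cf

CSS blue is rgb(0, 0, 255).
Lerp each channel 38% toward 128:
  R: 0 + 0.38×(128−0) = 0 + 48.64 = 48.64 → 49
  G: 0 + 0.38×(128−0) = 0 + 48.64 = 48.64 → 49
  B: 255 − 48.26 = 206.74 → 207
rgb(49, 49, 207) = #3131cf.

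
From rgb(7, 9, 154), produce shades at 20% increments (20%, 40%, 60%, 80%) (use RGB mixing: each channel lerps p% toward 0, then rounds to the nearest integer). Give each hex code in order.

#06077B, #04055C, #03043E, #01021F

20%: (7 − 1.4 = 5.6→6, 9 − 1.8 = 7.2→7, 154 − 30.8 = 123.2→123) → #06077B
40%: (7 − 2.8 = 4.2→4, 9 − 3.6 = 5.4→5, 154 − 61.6 = 92.4→92) → #04055C
60%: (7 − 4.2 = 2.8→3, 9 − 5.4 = 3.6→4, 154 − 92.4 = 61.6→62) → #03043E
80%: (7 − 5.6 = 1.4→1, 9 − 7.2 = 1.8→2, 154 − 123.2 = 30.8→31) → #01021F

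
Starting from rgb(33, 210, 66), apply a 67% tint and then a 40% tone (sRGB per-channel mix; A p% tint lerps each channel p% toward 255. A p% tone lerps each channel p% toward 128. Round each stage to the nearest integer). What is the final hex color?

Per channel, c → c + 0.67(255 − c):
  R: 33 + 148.74 = 181.74 → 182
  G: 210 + 0.67×(255−210) = 210 + 30.15 = 240.15 → 240
  B: 66 + 126.63 = 192.63 → 193
After the tint: rgb(182, 240, 193) = #b6f0c1.
A 40% tone moves each channel 40% toward 128:
  R: 182 − 21.6 = 160.4 → 160
  G: 240 − 44.8 = 195.2 → 195
  B: 193 + 0.4×(128−193) = 193 − 26 = 167 → 167
rgb(160, 195, 167) = #a0c3a7.

#a0c3a7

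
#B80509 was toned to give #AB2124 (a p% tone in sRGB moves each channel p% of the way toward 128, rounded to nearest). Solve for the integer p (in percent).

23%

#B80509 is rgb(184, 5, 9); #AB2124 is rgb(171, 33, 36).
On the G channel (widest range): 33 ≈ 5 + (p/100)(128 − 5), so p ≈ 100×(33 − 5)/(128 − 5) = 2800/123 = 22.76.
p = 23 reproduces all three channels after rounding.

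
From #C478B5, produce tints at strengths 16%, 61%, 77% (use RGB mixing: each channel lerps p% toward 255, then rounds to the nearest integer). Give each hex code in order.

#CD8EC1, #E8CAE2, #F1E0EE

#C478B5 is rgb(196, 120, 181).
16%: (196 + 9.44 = 205.44→205, 120 + 21.6 = 141.6→142, 181 + 11.84 = 192.84→193) → #CD8EC1
61%: (196 + 35.99 = 231.99→232, 120 + 82.35 = 202.35→202, 181 + 45.14 = 226.14→226) → #E8CAE2
77%: (196 + 45.43 = 241.43→241, 120 + 103.95 = 223.95→224, 181 + 56.98 = 237.98→238) → #F1E0EE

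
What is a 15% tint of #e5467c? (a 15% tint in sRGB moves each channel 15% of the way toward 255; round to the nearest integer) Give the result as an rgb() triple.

rgb(233, 98, 144)

#e5467c is rgb(229, 70, 124).
A 15% tint moves each channel 15% toward 255:
  R: 229 + 3.9 = 232.9 → 233
  G: 70 + 0.15×(255−70) = 70 + 27.75 = 97.75 → 98
  B: 124 + 0.15×(255−124) = 124 + 19.65 = 143.65 → 144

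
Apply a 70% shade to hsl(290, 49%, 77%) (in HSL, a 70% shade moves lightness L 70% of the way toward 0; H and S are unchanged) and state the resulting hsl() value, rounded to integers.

hsl(290, 49%, 23%)

L moves 70% from 77 toward 0: 77 − 53.9 = 23.1 → 23.
H and S are unchanged.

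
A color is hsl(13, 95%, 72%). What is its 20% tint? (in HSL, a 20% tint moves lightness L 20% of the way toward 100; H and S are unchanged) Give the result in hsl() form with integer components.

hsl(13, 95%, 78%)

L moves 20% from 72 toward 100: 72 + 5.6 = 77.6 → 78.
H and S are unchanged.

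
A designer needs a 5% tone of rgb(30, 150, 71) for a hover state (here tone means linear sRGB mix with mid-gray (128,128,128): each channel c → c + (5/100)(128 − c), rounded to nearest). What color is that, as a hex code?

#23954A

Lerp each channel 5% toward 128:
  R: 30 + 0.05×(128−30) = 30 + 4.9 = 34.9 → 35
  G: 150 − 1.1 = 148.9 → 149
  B: 71 + 0.05×(128−71) = 71 + 2.85 = 73.85 → 74
rgb(35, 149, 74) = #23954A.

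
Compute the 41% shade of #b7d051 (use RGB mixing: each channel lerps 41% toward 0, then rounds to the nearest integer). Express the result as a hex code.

#b7d051 is rgb(183, 208, 81).
A 41% shade moves each channel 41% toward 0:
  R: 183 − 75.03 = 107.97 → 108
  G: 208 − 85.28 = 122.72 → 123
  B: 81 + 0.41×(0−81) = 81 − 33.21 = 47.79 → 48
rgb(108, 123, 48) = #6c7b30.

#6c7b30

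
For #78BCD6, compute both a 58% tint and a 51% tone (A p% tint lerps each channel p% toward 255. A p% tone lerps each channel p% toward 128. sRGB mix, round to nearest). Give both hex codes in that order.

#78BCD6 is rgb(120, 188, 214).
58% tint:
  R: 120 + 0.58×(255−120) = 120 + 78.3 = 198.3 → 198
  G: 188 + 38.86 = 226.86 → 227
  B: 214 + 0.58×(255−214) = 214 + 23.78 = 237.78 → 238
  → #C6E3EE
51% tone:
  R: 120 + 0.51×(128−120) = 120 + 4.08 = 124.08 → 124
  G: 188 + 0.51×(128−188) = 188 − 30.6 = 157.4 → 157
  B: 214 − 43.86 = 170.14 → 170
  → #7C9DAA

#C6E3EE, #7C9DAA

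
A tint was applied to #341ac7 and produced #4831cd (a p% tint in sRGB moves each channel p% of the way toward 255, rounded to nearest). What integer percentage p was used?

#341ac7 is rgb(52, 26, 199); #4831cd is rgb(72, 49, 205).
On the G channel (widest range): 49 ≈ 26 + (p/100)(255 − 26), so p ≈ 100×(49 − 26)/(255 − 26) = 2300/229 = 10.04.
p = 10 reproduces all three channels after rounding.

10%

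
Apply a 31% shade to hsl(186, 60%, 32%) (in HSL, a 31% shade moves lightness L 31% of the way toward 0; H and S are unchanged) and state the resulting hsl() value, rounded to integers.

hsl(186, 60%, 22%)

L moves 31% from 32 toward 0: 32 − 9.92 = 22.08 → 22.
H and S are unchanged.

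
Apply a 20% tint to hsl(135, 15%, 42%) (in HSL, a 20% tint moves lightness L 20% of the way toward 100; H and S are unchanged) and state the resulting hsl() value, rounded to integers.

L moves 20% from 42 toward 100: 42 + 11.6 = 53.6 → 54.
H and S are unchanged.

hsl(135, 15%, 54%)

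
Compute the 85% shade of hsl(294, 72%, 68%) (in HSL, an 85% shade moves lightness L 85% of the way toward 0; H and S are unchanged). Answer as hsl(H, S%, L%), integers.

hsl(294, 72%, 10%)

L moves 85% from 68 toward 0: 68 − 57.8 = 10.2 → 10.
H and S are unchanged.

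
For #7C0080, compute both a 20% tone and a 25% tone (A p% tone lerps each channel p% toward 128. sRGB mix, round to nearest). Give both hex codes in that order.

#7D1A80, #7D2080

#7C0080 is rgb(124, 0, 128).
20% tone:
  R: 124 + 0.2×(128−124) = 124 + 0.8 = 124.8 → 125
  G: 0 + 25.6 = 25.6 → 26
  B: 128 + 0 = 128 → 128
  → #7D1A80
25% tone:
  R: 124 + 1 = 125 → 125
  G: 0 + 32 = 32 → 32
  B: 128 + 0 = 128 → 128
  → #7D2080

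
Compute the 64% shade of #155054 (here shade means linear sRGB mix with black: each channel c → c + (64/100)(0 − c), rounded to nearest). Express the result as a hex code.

#155054 is rgb(21, 80, 84).
Per channel, c → c + 0.64(0 − c):
  R: 21 − 13.44 = 7.56 → 8
  G: 80 + 0.64×(0−80) = 80 − 51.2 = 28.8 → 29
  B: 84 − 53.76 = 30.24 → 30
rgb(8, 29, 30) = #081D1E.

#081D1E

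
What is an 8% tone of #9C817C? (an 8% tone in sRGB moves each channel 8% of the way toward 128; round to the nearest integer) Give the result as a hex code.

#9C817C is rgb(156, 129, 124).
Per channel, c → c + 0.08(128 − c):
  R: 156 − 2.24 = 153.76 → 154
  G: 129 + 0.08×(128−129) = 129 − 0.08 = 128.92 → 129
  B: 124 + 0.08×(128−124) = 124 + 0.32 = 124.32 → 124
rgb(154, 129, 124) = #9A817C.

#9A817C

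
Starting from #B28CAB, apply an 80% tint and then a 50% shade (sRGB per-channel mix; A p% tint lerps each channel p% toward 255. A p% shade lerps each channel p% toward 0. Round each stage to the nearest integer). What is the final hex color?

#787477

#B28CAB is rgb(178, 140, 171).
An 80% tint moves each channel 80% toward 255:
  R: 178 + 0.8×(255−178) = 178 + 61.6 = 239.6 → 240
  G: 140 + 0.8×(255−140) = 140 + 92 = 232 → 232
  B: 171 + 0.8×(255−171) = 171 + 67.2 = 238.2 → 238
After the tint: rgb(240, 232, 238) = #F0E8EE.
Lerp each channel 50% toward 0:
  R: 240 − 120 = 120 → 120
  G: 232 − 116 = 116 → 116
  B: 238 + 0.5×(0−238) = 238 − 119 = 119 → 119
rgb(120, 116, 119) = #787477.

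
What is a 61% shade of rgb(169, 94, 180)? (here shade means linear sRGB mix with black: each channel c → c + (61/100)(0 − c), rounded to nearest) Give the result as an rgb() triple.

A 61% shade moves each channel 61% toward 0:
  R: 169 − 103.09 = 65.91 → 66
  G: 94 + 0.61×(0−94) = 94 − 57.34 = 36.66 → 37
  B: 180 − 109.8 = 70.2 → 70

rgb(66, 37, 70)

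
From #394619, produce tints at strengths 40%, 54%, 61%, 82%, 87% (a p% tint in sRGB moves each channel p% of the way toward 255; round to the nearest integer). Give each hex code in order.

#889075, #A4AA95, #B2B7A5, #DBDED6, #E5E7E1

#394619 is rgb(57, 70, 25).
40%: (57 + 79.2 = 136.2→136, 70 + 74 = 144→144, 25 + 92 = 117→117) → #889075
54%: (57 + 106.92 = 163.92→164, 70 + 99.9 = 169.9→170, 25 + 124.2 = 149.2→149) → #A4AA95
61%: (57 + 120.78 = 177.78→178, 70 + 112.85 = 182.85→183, 25 + 140.3 = 165.3→165) → #B2B7A5
82%: (57 + 162.36 = 219.36→219, 70 + 151.7 = 221.7→222, 25 + 188.6 = 213.6→214) → #DBDED6
87%: (57 + 172.26 = 229.26→229, 70 + 160.95 = 230.95→231, 25 + 200.1 = 225.1→225) → #E5E7E1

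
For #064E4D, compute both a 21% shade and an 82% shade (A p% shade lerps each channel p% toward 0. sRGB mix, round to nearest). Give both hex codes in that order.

#053E3D, #010E0E

#064E4D is rgb(6, 78, 77).
21% shade:
  R: 6 + 0.21×(0−6) = 6 − 1.26 = 4.74 → 5
  G: 78 + 0.21×(0−78) = 78 − 16.38 = 61.62 → 62
  B: 77 + 0.21×(0−77) = 77 − 16.17 = 60.83 → 61
  → #053E3D
82% shade:
  R: 6 + 0.82×(0−6) = 6 − 4.92 = 1.08 → 1
  G: 78 + 0.82×(0−78) = 78 − 63.96 = 14.04 → 14
  B: 77 + 0.82×(0−77) = 77 − 63.14 = 13.86 → 14
  → #010E0E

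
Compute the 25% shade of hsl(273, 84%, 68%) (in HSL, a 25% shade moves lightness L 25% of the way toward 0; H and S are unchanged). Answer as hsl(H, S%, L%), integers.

L moves 25% from 68 toward 0: 68 − 17 = 51 → 51.
H and S are unchanged.

hsl(273, 84%, 51%)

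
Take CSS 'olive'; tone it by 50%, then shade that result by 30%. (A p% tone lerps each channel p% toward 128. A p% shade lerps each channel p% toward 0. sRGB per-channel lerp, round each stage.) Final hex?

#5A5A2D

CSS olive is rgb(128, 128, 0).
Lerp each channel 50% toward 128:
  R: 128 + 0.5×(128−128) = 128 + 0 = 128 → 128
  G: 128 + 0.5×(128−128) = 128 + 0 = 128 → 128
  B: 0 + 64 = 64 → 64
After the tone: rgb(128, 128, 64) = #808040.
Lerp each channel 30% toward 0:
  R: 128 + 0.3×(0−128) = 128 − 38.4 = 89.6 → 90
  G: 128 + 0.3×(0−128) = 128 − 38.4 = 89.6 → 90
  B: 64 + 0.3×(0−64) = 64 − 19.2 = 44.8 → 45
rgb(90, 90, 45) = #5A5A2D.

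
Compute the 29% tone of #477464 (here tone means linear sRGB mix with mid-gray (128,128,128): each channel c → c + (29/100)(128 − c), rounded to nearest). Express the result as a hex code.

#58776C

#477464 is rgb(71, 116, 100).
A 29% tone moves each channel 29% toward 128:
  R: 71 + 0.29×(128−71) = 71 + 16.53 = 87.53 → 88
  G: 116 + 0.29×(128−116) = 116 + 3.48 = 119.48 → 119
  B: 100 + 8.12 = 108.12 → 108
rgb(88, 119, 108) = #58776C.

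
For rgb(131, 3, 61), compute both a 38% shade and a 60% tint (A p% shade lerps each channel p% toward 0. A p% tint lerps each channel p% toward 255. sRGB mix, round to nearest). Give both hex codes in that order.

#510226, #CD9AB1

38% shade:
  R: 131 + 0.38×(0−131) = 131 − 49.78 = 81.22 → 81
  G: 3 + 0.38×(0−3) = 3 − 1.14 = 1.86 → 2
  B: 61 + 0.38×(0−61) = 61 − 23.18 = 37.82 → 38
  → #510226
60% tint:
  R: 131 + 0.6×(255−131) = 131 + 74.4 = 205.4 → 205
  G: 3 + 0.6×(255−3) = 3 + 151.2 = 154.2 → 154
  B: 61 + 0.6×(255−61) = 61 + 116.4 = 177.4 → 177
  → #CD9AB1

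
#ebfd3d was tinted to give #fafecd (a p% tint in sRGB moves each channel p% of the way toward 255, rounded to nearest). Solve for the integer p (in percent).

74%

#ebfd3d is rgb(235, 253, 61); #fafecd is rgb(250, 254, 205).
On the B channel (widest range): 205 ≈ 61 + (p/100)(255 − 61), so p ≈ 100×(205 − 61)/(255 − 61) = 14400/194 = 74.23.
p = 74 reproduces all three channels after rounding.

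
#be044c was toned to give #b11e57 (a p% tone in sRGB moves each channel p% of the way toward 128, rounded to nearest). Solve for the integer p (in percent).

#be044c is rgb(190, 4, 76); #b11e57 is rgb(177, 30, 87).
On the G channel (widest range): 30 ≈ 4 + (p/100)(128 − 4), so p ≈ 100×(30 − 4)/(128 − 4) = 2600/124 = 20.97.
p = 21 reproduces all three channels after rounding.

21%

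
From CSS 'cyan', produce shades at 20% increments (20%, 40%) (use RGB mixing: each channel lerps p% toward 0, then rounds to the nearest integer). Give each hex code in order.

CSS cyan is rgb(0, 255, 255).
20%: (0→0, 255 − 51 = 204→204, 255 − 51 = 204→204) → #00cccc
40%: (0→0, 255 − 102 = 153→153, 255 − 102 = 153→153) → #009999

#00cccc, #009999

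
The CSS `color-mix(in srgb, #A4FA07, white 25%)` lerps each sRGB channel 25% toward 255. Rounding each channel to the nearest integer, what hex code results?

#BBFB45

#A4FA07 is rgb(164, 250, 7).
A 25% tint moves each channel 25% toward 255:
  R: 164 + 22.75 = 186.75 → 187
  G: 250 + 0.25×(255−250) = 250 + 1.25 = 251.25 → 251
  B: 7 + 0.25×(255−7) = 7 + 62 = 69 → 69
rgb(187, 251, 69) = #BBFB45.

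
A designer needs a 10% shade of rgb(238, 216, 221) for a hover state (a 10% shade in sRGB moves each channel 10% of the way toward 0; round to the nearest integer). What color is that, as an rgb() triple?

rgb(214, 194, 199)

A 10% shade moves each channel 10% toward 0:
  R: 238 + 0.1×(0−238) = 238 − 23.8 = 214.2 → 214
  G: 216 + 0.1×(0−216) = 216 − 21.6 = 194.4 → 194
  B: 221 + 0.1×(0−221) = 221 − 22.1 = 198.9 → 199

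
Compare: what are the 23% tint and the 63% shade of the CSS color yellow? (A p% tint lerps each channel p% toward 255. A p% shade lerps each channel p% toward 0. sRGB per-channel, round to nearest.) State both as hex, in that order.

CSS yellow is rgb(255, 255, 0).
23% tint:
  R: 255 + 0.23×(255−255) = 255 + 0 = 255 → 255
  G: 255 + 0.23×(255−255) = 255 + 0 = 255 → 255
  B: 0 + 58.65 = 58.65 → 59
  → #ffff3b
63% shade:
  R: 255 + 0.63×(0−255) = 255 − 160.65 = 94.35 → 94
  G: 255 + 0.63×(0−255) = 255 − 160.65 = 94.35 → 94
  B: 0 + 0.63×(0−0) = 0 + 0 = 0 → 0
  → #5e5e00

#ffff3b, #5e5e00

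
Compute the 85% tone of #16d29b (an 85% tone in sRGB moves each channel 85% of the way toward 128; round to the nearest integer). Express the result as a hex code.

#708c84

#16d29b is rgb(22, 210, 155).
An 85% tone moves each channel 85% toward 128:
  R: 22 + 90.1 = 112.1 → 112
  G: 210 + 0.85×(128−210) = 210 − 69.7 = 140.3 → 140
  B: 155 + 0.85×(128−155) = 155 − 22.95 = 132.05 → 132
rgb(112, 140, 132) = #708c84.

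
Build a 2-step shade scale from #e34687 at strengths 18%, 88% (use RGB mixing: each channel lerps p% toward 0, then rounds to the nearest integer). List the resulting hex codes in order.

#e34687 is rgb(227, 70, 135).
18%: (227 − 40.86 = 186.14→186, 70 − 12.6 = 57.4→57, 135 − 24.3 = 110.7→111) → #ba396f
88%: (227 − 199.76 = 27.24→27, 70 − 61.6 = 8.4→8, 135 − 118.8 = 16.2→16) → #1b0810

#ba396f, #1b0810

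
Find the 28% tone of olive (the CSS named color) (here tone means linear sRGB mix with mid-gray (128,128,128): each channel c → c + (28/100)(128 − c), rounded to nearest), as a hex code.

#808024

CSS olive is rgb(128, 128, 0).
Per channel, c → c + 0.28(128 − c):
  R: 128 + 0 = 128 → 128
  G: 128 + 0 = 128 → 128
  B: 0 + 0.28×(128−0) = 0 + 35.84 = 35.84 → 36
rgb(128, 128, 36) = #808024.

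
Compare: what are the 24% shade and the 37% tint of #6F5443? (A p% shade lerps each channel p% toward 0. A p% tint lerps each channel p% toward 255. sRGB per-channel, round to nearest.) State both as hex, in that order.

#6F5443 is rgb(111, 84, 67).
24% shade:
  R: 111 + 0.24×(0−111) = 111 − 26.64 = 84.36 → 84
  G: 84 + 0.24×(0−84) = 84 − 20.16 = 63.84 → 64
  B: 67 + 0.24×(0−67) = 67 − 16.08 = 50.92 → 51
  → #544033
37% tint:
  R: 111 + 53.28 = 164.28 → 164
  G: 84 + 0.37×(255−84) = 84 + 63.27 = 147.27 → 147
  B: 67 + 0.37×(255−67) = 67 + 69.56 = 136.56 → 137
  → #A49389

#544033, #A49389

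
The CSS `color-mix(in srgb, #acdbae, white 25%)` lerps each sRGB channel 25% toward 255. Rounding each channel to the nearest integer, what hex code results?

#c1e4c2

#acdbae is rgb(172, 219, 174).
Per channel, c → c + 0.25(255 − c):
  R: 172 + 0.25×(255−172) = 172 + 20.75 = 192.75 → 193
  G: 219 + 9 = 228 → 228
  B: 174 + 0.25×(255−174) = 174 + 20.25 = 194.25 → 194
rgb(193, 228, 194) = #c1e4c2.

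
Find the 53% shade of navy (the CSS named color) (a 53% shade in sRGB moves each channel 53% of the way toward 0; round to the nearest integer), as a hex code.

#00003C

CSS navy is rgb(0, 0, 128).
Lerp each channel 53% toward 0:
  R: 0 + 0 = 0 → 0
  G: 0 + 0.53×(0−0) = 0 + 0 = 0 → 0
  B: 128 − 67.84 = 60.16 → 60
rgb(0, 0, 60) = #00003C.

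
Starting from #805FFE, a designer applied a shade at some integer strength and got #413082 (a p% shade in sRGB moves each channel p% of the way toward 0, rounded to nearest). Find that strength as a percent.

49%

#805FFE is rgb(128, 95, 254); #413082 is rgb(65, 48, 130).
On the B channel (widest range): 130 ≈ 254 + (p/100)(0 − 254), so p ≈ 100×(130 − 254)/(0 − 254) = -12400/-254 = 48.82.
p = 49 reproduces all three channels after rounding.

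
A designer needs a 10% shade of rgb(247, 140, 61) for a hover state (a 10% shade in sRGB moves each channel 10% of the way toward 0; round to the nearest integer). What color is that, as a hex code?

#de7e37

Lerp each channel 10% toward 0:
  R: 247 − 24.7 = 222.3 → 222
  G: 140 + 0.1×(0−140) = 140 − 14 = 126 → 126
  B: 61 + 0.1×(0−61) = 61 − 6.1 = 54.9 → 55
rgb(222, 126, 55) = #de7e37.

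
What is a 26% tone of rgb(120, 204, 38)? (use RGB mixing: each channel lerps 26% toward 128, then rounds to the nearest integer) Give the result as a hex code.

Lerp each channel 26% toward 128:
  R: 120 + 2.08 = 122.08 → 122
  G: 204 − 19.76 = 184.24 → 184
  B: 38 + 0.26×(128−38) = 38 + 23.4 = 61.4 → 61
rgb(122, 184, 61) = #7ab83d.

#7ab83d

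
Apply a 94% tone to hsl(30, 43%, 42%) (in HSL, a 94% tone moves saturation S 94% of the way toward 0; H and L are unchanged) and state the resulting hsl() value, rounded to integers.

hsl(30, 3%, 42%)

S moves 94% from 43 toward 0: 43 − 40.42 = 2.58 → 3.
H and L are unchanged.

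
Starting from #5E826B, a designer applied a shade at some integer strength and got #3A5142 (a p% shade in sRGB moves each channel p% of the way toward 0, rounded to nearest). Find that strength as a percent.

#5E826B is rgb(94, 130, 107); #3A5142 is rgb(58, 81, 66).
On the G channel (widest range): 81 ≈ 130 + (p/100)(0 − 130), so p ≈ 100×(81 − 130)/(0 − 130) = -4900/-130 = 37.69.
p = 38 reproduces all three channels after rounding.

38%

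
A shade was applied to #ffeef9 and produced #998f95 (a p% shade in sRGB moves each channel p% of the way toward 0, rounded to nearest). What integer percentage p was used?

#ffeef9 is rgb(255, 238, 249); #998f95 is rgb(153, 143, 149).
On the R channel (widest range): 153 ≈ 255 + (p/100)(0 − 255), so p ≈ 100×(153 − 255)/(0 − 255) = -10200/-255 = 40.00.
p = 40 reproduces all three channels after rounding.

40%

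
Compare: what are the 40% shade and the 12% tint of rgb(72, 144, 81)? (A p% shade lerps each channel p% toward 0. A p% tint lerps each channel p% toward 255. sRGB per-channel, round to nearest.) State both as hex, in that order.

40% shade:
  R: 72 + 0.4×(0−72) = 72 − 28.8 = 43.2 → 43
  G: 144 + 0.4×(0−144) = 144 − 57.6 = 86.4 → 86
  B: 81 + 0.4×(0−81) = 81 − 32.4 = 48.6 → 49
  → #2b5631
12% tint:
  R: 72 + 21.96 = 93.96 → 94
  G: 144 + 0.12×(255−144) = 144 + 13.32 = 157.32 → 157
  B: 81 + 0.12×(255−81) = 81 + 20.88 = 101.88 → 102
  → #5e9d66

#2b5631, #5e9d66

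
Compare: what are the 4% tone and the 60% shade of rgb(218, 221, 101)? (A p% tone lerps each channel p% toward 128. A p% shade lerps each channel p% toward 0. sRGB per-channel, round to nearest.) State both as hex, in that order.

4% tone:
  R: 218 + 0.04×(128−218) = 218 − 3.6 = 214.4 → 214
  G: 221 + 0.04×(128−221) = 221 − 3.72 = 217.28 → 217
  B: 101 + 0.04×(128−101) = 101 + 1.08 = 102.08 → 102
  → #D6D966
60% shade:
  R: 218 + 0.6×(0−218) = 218 − 130.8 = 87.2 → 87
  G: 221 + 0.6×(0−221) = 221 − 132.6 = 88.4 → 88
  B: 101 − 60.6 = 40.4 → 40
  → #575828

#D6D966, #575828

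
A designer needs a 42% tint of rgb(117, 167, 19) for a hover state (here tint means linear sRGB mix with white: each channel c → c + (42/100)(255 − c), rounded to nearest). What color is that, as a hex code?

#AFCC76

Lerp each channel 42% toward 255:
  R: 117 + 57.96 = 174.96 → 175
  G: 167 + 0.42×(255−167) = 167 + 36.96 = 203.96 → 204
  B: 19 + 0.42×(255−19) = 19 + 99.12 = 118.12 → 118
rgb(175, 204, 118) = #AFCC76.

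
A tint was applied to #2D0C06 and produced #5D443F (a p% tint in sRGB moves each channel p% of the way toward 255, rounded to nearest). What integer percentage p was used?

#2D0C06 is rgb(45, 12, 6); #5D443F is rgb(93, 68, 63).
On the B channel (widest range): 63 ≈ 6 + (p/100)(255 − 6), so p ≈ 100×(63 − 6)/(255 − 6) = 5700/249 = 22.89.
p = 23 reproduces all three channels after rounding.

23%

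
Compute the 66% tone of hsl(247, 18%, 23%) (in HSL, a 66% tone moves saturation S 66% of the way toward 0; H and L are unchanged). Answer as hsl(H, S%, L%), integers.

S moves 66% from 18 toward 0: 18 − 11.88 = 6.12 → 6.
H and L are unchanged.

hsl(247, 6%, 23%)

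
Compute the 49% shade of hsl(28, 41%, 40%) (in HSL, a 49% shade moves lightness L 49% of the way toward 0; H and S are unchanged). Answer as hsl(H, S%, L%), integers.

hsl(28, 41%, 20%)

L moves 49% from 40 toward 0: 40 − 19.6 = 20.4 → 20.
H and S are unchanged.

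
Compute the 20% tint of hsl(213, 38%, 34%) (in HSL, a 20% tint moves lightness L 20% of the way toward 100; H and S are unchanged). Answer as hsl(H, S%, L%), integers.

hsl(213, 38%, 47%)

L moves 20% from 34 toward 100: 34 + 13.2 = 47.2 → 47.
H and S are unchanged.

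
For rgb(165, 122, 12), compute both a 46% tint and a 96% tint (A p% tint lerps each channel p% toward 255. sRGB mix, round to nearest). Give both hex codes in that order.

#ceb77c, #fbfaf5

46% tint:
  R: 165 + 41.4 = 206.4 → 206
  G: 122 + 0.46×(255−122) = 122 + 61.18 = 183.18 → 183
  B: 12 + 111.78 = 123.78 → 124
  → #ceb77c
96% tint:
  R: 165 + 0.96×(255−165) = 165 + 86.4 = 251.4 → 251
  G: 122 + 0.96×(255−122) = 122 + 127.68 = 249.68 → 250
  B: 12 + 233.28 = 245.28 → 245
  → #fbfaf5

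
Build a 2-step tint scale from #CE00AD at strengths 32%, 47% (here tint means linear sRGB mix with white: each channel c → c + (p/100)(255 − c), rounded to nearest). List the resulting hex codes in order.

#CE00AD is rgb(206, 0, 173).
32%: (206 + 15.68 = 221.68→222, 0 + 81.6 = 81.6→82, 173 + 26.24 = 199.24→199) → #DE52C7
47%: (206 + 23.03 = 229.03→229, 0 + 119.85 = 119.85→120, 173 + 38.54 = 211.54→212) → #E578D4

#DE52C7, #E578D4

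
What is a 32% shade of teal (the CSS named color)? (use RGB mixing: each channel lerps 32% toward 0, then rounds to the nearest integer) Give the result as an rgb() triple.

CSS teal is rgb(0, 128, 128).
Per channel, c → c + 0.32(0 − c):
  R: 0 + 0 = 0 → 0
  G: 128 − 40.96 = 87.04 → 87
  B: 128 + 0.32×(0−128) = 128 − 40.96 = 87.04 → 87

rgb(0, 87, 87)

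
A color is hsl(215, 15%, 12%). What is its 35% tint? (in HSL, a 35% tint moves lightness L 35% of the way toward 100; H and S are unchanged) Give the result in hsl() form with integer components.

hsl(215, 15%, 43%)

L moves 35% from 12 toward 100: 12 + 30.8 = 42.8 → 43.
H and S are unchanged.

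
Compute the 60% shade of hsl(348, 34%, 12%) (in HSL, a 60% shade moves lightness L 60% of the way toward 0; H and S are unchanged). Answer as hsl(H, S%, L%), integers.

L moves 60% from 12 toward 0: 12 − 7.2 = 4.8 → 5.
H and S are unchanged.

hsl(348, 34%, 5%)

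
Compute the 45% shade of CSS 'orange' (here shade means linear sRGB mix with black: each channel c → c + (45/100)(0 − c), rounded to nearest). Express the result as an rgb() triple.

CSS orange is rgb(255, 165, 0).
Lerp each channel 45% toward 0:
  R: 255 − 114.75 = 140.25 → 140
  G: 165 + 0.45×(0−165) = 165 − 74.25 = 90.75 → 91
  B: 0 + 0.45×(0−0) = 0 + 0 = 0 → 0

rgb(140, 91, 0)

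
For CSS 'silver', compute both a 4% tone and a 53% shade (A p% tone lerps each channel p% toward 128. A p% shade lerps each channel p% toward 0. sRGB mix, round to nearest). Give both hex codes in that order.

CSS silver is rgb(192, 192, 192).
4% tone:
  R: 192 − 2.56 = 189.44 → 189
  G: 192 + 0.04×(128−192) = 192 − 2.56 = 189.44 → 189
  B: 192 + 0.04×(128−192) = 192 − 2.56 = 189.44 → 189
  → #BDBDBD
53% shade:
  R: 192 + 0.53×(0−192) = 192 − 101.76 = 90.24 → 90
  G: 192 + 0.53×(0−192) = 192 − 101.76 = 90.24 → 90
  B: 192 + 0.53×(0−192) = 192 − 101.76 = 90.24 → 90
  → #5A5A5A

#BDBDBD, #5A5A5A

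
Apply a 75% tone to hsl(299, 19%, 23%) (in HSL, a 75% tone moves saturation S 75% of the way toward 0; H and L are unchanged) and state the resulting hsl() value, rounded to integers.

S moves 75% from 19 toward 0: 19 − 14.25 = 4.75 → 5.
H and L are unchanged.

hsl(299, 5%, 23%)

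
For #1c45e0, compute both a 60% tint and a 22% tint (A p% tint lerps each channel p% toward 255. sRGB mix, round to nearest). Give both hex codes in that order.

#a4b5f3, #4e6ee7

#1c45e0 is rgb(28, 69, 224).
60% tint:
  R: 28 + 0.6×(255−28) = 28 + 136.2 = 164.2 → 164
  G: 69 + 0.6×(255−69) = 69 + 111.6 = 180.6 → 181
  B: 224 + 18.6 = 242.6 → 243
  → #a4b5f3
22% tint:
  R: 28 + 49.94 = 77.94 → 78
  G: 69 + 0.22×(255−69) = 69 + 40.92 = 109.92 → 110
  B: 224 + 0.22×(255−224) = 224 + 6.82 = 230.82 → 231
  → #4e6ee7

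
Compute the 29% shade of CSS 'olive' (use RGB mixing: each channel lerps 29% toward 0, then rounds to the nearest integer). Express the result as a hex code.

CSS olive is rgb(128, 128, 0).
A 29% shade moves each channel 29% toward 0:
  R: 128 − 37.12 = 90.88 → 91
  G: 128 + 0.29×(0−128) = 128 − 37.12 = 90.88 → 91
  B: 0 + 0.29×(0−0) = 0 + 0 = 0 → 0
rgb(91, 91, 0) = #5B5B00.

#5B5B00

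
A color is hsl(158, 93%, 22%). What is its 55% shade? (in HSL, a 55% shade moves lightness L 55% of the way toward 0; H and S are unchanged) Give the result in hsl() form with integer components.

L moves 55% from 22 toward 0: 22 − 12.1 = 9.9 → 10.
H and S are unchanged.

hsl(158, 93%, 10%)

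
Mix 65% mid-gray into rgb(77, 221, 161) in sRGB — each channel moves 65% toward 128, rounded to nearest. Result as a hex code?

Lerp each channel 65% toward 128:
  R: 77 + 33.15 = 110.15 → 110
  G: 221 + 0.65×(128−221) = 221 − 60.45 = 160.55 → 161
  B: 161 + 0.65×(128−161) = 161 − 21.45 = 139.55 → 140
rgb(110, 161, 140) = #6ea18c.

#6ea18c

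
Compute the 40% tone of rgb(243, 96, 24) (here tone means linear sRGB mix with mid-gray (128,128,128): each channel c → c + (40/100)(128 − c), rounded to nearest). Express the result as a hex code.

Per channel, c → c + 0.4(128 − c):
  R: 243 − 46 = 197 → 197
  G: 96 + 0.4×(128−96) = 96 + 12.8 = 108.8 → 109
  B: 24 + 0.4×(128−24) = 24 + 41.6 = 65.6 → 66
rgb(197, 109, 66) = #c56d42.

#c56d42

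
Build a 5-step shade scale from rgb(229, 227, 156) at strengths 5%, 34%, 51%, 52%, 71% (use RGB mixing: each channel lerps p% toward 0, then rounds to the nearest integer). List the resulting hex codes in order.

#DAD894, #979667, #706F4C, #6E6D4B, #42422D

5%: (229 − 11.45 = 217.55→218, 227 − 11.35 = 215.65→216, 156 − 7.8 = 148.2→148) → #DAD894
34%: (229 − 77.86 = 151.14→151, 227 − 77.18 = 149.82→150, 156 − 53.04 = 102.96→103) → #979667
51%: (229 − 116.79 = 112.21→112, 227 − 115.77 = 111.23→111, 156 − 79.56 = 76.44→76) → #706F4C
52%: (229 − 119.08 = 109.92→110, 227 − 118.04 = 108.96→109, 156 − 81.12 = 74.88→75) → #6E6D4B
71%: (229 − 162.59 = 66.41→66, 227 − 161.17 = 65.83→66, 156 − 110.76 = 45.24→45) → #42422D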